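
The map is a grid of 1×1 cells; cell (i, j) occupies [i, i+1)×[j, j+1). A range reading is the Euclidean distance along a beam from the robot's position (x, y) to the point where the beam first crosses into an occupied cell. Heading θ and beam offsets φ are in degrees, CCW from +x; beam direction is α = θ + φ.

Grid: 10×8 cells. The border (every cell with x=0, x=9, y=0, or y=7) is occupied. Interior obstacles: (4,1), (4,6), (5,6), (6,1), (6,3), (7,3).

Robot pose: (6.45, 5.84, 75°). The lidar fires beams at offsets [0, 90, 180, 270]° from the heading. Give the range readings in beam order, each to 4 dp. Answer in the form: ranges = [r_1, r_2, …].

beam 1: φ=0°, α=75°
  d=(0.2588,0.9659)  start (6,5)  tX=2.1250 tY=0.1656  stride 1/|dx|=3.8637 1/|dy|=1.0353
    cross y-line → (6,6), t=0.1656
    cross y-line → (6,7), t=1.2009 (wall)
  → r_1 = 1.2009
beam 2: φ=90°, α=165°
  d=(-0.9659,0.2588)  start (6,5)  tX=0.4659 tY=0.6182  stride 1/|dx|=1.0353 1/|dy|=3.8637
    cross x-line → (5,5), t=0.4659
    cross y-line → (5,6), t=0.6182 (wall)
  → r_2 = 0.6182
beam 3: φ=180°, α=255°
  d=(-0.2588,-0.9659)  start (6,5)  tX=1.7387 tY=0.8696  stride 1/|dx|=3.8637 1/|dy|=1.0353
    cross y-line → (6,4), t=0.8696
    cross x-line → (5,4), t=1.7387
    cross y-line → (5,3), t=1.9049
    cross y-line → (5,2), t=2.9402
    cross y-line → (5,1), t=3.9755
    cross y-line → (5,0), t=5.0107 (wall)
  → r_3 = 5.0107
beam 4: φ=270°, α=345°
  d=(0.9659,-0.2588)  start (6,5)  tX=0.5694 tY=3.2455  stride 1/|dx|=1.0353 1/|dy|=3.8637
    cross x-line → (7,5), t=0.5694
    cross x-line → (8,5), t=1.6047
    cross x-line → (9,5), t=2.6400 (wall)
  → r_4 = 2.6400

ranges = [1.2009, 0.6182, 5.0107, 2.6400]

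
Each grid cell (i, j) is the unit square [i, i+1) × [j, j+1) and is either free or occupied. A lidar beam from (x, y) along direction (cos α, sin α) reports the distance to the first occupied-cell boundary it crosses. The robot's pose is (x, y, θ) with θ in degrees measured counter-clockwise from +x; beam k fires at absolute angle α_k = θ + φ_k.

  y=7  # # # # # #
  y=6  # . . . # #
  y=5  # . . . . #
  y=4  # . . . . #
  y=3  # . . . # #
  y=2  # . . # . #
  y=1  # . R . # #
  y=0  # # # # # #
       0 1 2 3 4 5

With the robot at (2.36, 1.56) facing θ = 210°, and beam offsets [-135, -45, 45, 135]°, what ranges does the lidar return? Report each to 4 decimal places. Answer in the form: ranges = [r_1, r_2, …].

beam 1: φ=-135°, α=75°
  direction (0.2588, 0.9659); cell (2,1); t to first gridline: x 2.4728, y 0.4555 (then +3.8637 / +1.0353)
    (2,2) via y @ 0.4555
    (2,3) via y @ 1.4908
    (3,3) via x @ 2.4728
    (3,4) via y @ 2.5261
    (3,5) via y @ 3.5614
    (3,6) via y @ 4.5966
    (3,7) via y @ 5.6319  # hit
  → r_1 = 5.6319
beam 2: φ=-45°, α=165°
  direction (-0.9659, 0.2588); cell (2,1); t to first gridline: x 0.3727, y 1.7000 (then +1.0353 / +3.8637)
    (1,1) via x @ 0.3727
    (0,1) via x @ 1.4080  # hit
  → r_2 = 1.4080
beam 3: φ=45°, α=255°
  direction (-0.2588, -0.9659); cell (2,1); t to first gridline: x 1.3909, y 0.5798 (then +3.8637 / +1.0353)
    (2,0) via y @ 0.5798  # hit
  → r_3 = 0.5798
beam 4: φ=135°, α=345°
  direction (0.9659, -0.2588); cell (2,1); t to first gridline: x 0.6626, y 2.1637 (then +1.0353 / +3.8637)
    (3,1) via x @ 0.6626
    (4,1) via x @ 1.6979  # hit
  → r_4 = 1.6979

ranges = [5.6319, 1.4080, 0.5798, 1.6979]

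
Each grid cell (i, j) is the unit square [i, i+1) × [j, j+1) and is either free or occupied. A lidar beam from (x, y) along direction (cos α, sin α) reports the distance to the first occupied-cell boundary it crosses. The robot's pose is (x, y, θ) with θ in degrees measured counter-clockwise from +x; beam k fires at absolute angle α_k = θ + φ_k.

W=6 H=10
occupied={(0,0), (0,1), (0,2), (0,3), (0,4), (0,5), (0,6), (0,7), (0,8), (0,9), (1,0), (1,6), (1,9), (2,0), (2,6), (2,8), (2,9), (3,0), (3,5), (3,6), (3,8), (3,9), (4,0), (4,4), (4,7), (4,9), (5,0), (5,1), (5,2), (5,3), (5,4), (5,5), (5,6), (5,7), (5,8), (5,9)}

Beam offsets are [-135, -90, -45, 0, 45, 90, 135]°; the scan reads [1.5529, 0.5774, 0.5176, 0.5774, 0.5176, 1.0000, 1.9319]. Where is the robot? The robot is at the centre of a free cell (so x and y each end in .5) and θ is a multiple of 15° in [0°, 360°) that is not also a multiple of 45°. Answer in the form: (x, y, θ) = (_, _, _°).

Candidates: 24 free-cell centres × 16 headings = 384 poses. Raycast each; keep the one whose scan matches to 4 dp.
  (2.5, 1.5, 300°): beam 2 = 1.0000 ≠ 0.5774 ✗
  (1.5, 7.5, 120°): beam 1 = 1.9319 ≠ 1.5529 ✗
  (4.5, 3.5, 150°): beam 1 = 0.5176 ≠ 1.5529 ✗
  …
  (1.5, 7.5, 240°): r_1=1.5529, r_2=0.5774, r_3=0.5176, r_4=0.5774, r_5=0.5176, r_6=1.0000, r_7=1.9319 — all match ✓
No second candidate reproduces the full scan.

(x, y, θ) = (1.5, 7.5, 240°)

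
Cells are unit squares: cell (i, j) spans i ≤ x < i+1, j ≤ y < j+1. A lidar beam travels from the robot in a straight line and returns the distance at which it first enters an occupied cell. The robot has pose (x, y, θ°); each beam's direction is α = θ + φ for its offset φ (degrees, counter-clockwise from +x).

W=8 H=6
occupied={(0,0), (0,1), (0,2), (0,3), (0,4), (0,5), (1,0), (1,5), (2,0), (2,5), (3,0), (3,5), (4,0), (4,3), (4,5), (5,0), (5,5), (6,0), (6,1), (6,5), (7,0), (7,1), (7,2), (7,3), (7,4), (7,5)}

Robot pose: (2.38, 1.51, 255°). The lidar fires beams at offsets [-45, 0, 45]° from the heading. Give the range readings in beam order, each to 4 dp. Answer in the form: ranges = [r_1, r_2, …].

beam 1: φ=-45°, α=210°
  cosα=-0.8660 sinα=-0.5000 | (2,1) | tMaxX 0.4388 tMaxY 1.0200 | tΔX 1.1547 tΔY 2.0000
    t=0.4388 [x] (1,1)
    t=1.0200 [y] (1,0) — stop
  → r_1 = 1.0200
beam 2: φ=0°, α=255°
  cosα=-0.2588 sinα=-0.9659 | (2,1) | tMaxX 1.4682 tMaxY 0.5280 | tΔX 3.8637 tΔY 1.0353
    t=0.5280 [y] (2,0) — stop
  → r_2 = 0.5280
beam 3: φ=45°, α=300°
  cosα=0.5000 sinα=-0.8660 | (2,1) | tMaxX 1.2400 tMaxY 0.5889 | tΔX 2.0000 tΔY 1.1547
    t=0.5889 [y] (2,0) — stop
  → r_3 = 0.5889

ranges = [1.0200, 0.5280, 0.5889]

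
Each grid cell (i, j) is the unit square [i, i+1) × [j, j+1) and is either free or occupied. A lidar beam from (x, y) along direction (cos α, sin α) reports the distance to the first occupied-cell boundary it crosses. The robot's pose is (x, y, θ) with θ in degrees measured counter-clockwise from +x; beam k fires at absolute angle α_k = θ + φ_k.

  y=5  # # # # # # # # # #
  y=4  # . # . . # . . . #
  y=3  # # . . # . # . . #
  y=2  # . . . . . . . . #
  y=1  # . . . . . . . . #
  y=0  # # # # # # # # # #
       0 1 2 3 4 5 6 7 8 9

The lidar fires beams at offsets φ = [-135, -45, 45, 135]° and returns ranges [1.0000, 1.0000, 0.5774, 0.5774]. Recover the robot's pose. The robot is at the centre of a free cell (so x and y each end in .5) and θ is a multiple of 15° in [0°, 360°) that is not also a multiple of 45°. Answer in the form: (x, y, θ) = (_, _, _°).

(x, y, θ) = (3.5, 4.5, 75°)

Candidates: 27 free-cell centres × 16 headings = 432 poses. Raycast each; keep the one whose scan matches to 4 dp.
  (6.5, 4.5, 165°): beam 2 = 0.5774 ≠ 1.0000 ✗
  (8.5, 2.5, 300°): beam 1 = 1.9319 ≠ 1.0000 ✗
  (4.5, 2.5, 30°): beam 1 = 1.5529 ≠ 1.0000 ✗
  (5.5, 3.5, 240°): beam 1 = 0.5176 ≠ 1.0000 ✗
  …
  (3.5, 4.5, 75°): r_1=1.0000, r_2=1.0000, r_3=0.5774, r_4=0.5774 — all match ✓
Only this pose fits every beam.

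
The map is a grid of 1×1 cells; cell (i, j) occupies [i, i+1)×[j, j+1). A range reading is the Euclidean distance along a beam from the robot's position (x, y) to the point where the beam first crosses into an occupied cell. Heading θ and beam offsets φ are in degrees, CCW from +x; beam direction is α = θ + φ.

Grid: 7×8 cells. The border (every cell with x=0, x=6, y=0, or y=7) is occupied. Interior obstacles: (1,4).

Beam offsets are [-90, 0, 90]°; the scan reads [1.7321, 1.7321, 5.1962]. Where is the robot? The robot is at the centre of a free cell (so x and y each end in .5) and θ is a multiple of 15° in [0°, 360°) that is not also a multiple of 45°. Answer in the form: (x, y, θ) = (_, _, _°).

Candidates: 29 free-cell centres × 16 headings = 464 poses. Raycast each; keep the one whose scan matches to 4 dp.
  (4.5, 6.5, 345°): beam 1 = 5.6940 ≠ 1.7321 ✗
  (2.5, 2.5, 195°): beam 1 = 1.9319 ≠ 1.7321 ✗
  (2.5, 5.5, 60°): beam 1 = 4.0415 ≠ 1.7321 ✗
  (2.5, 6.5, 195°): beam 1 = 0.5176 ≠ 1.7321 ✗
  …
  (4.5, 2.5, 30°): r_1=1.7321, r_2=1.7321, r_3=5.1962 — all match ✓
No second candidate reproduces the full scan.

(x, y, θ) = (4.5, 2.5, 30°)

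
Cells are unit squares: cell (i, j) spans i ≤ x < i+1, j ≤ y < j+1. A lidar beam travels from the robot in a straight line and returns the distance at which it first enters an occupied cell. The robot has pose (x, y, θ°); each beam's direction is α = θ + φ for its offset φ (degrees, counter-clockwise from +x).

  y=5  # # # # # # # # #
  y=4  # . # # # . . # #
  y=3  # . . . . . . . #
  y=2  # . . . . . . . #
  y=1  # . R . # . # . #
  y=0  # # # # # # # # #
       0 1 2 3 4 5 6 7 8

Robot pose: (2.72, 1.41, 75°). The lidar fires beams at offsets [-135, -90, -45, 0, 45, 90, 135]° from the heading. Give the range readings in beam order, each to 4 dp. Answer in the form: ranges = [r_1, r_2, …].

beam 1: φ=-135°, α=300°
  direction (0.5000, -0.8660); cell (2,1); t to first gridline: x 0.5600, y 0.4734 (then +2.0000 / +1.1547)
    (2,0) via y @ 0.4734  # hit
  → r_1 = 0.4734
beam 2: φ=-90°, α=345°
  direction (0.9659, -0.2588); cell (2,1); t to first gridline: x 0.2899, y 1.5841 (then +1.0353 / +3.8637)
    (3,1) via x @ 0.2899
    (4,1) via x @ 1.3252  # hit
  → r_2 = 1.3252
beam 3: φ=-45°, α=30°
  direction (0.8660, 0.5000); cell (2,1); t to first gridline: x 0.3233, y 1.1800 (then +1.1547 / +2.0000)
    (3,1) via x @ 0.3233
    (3,2) via y @ 1.1800
    (4,2) via x @ 1.4780
    (5,2) via x @ 2.6327
    (5,3) via y @ 3.1800
    (6,3) via x @ 3.7874
    (7,3) via x @ 4.9421
    (7,4) via y @ 5.1800  # hit
  → r_3 = 5.1800
beam 4: φ=0°, α=75°
  direction (0.2588, 0.9659); cell (2,1); t to first gridline: x 1.0818, y 0.6108 (then +3.8637 / +1.0353)
    (2,2) via y @ 0.6108
    (3,2) via x @ 1.0818
    (3,3) via y @ 1.6461
    (3,4) via y @ 2.6814  # hit
  → r_4 = 2.6814
beam 5: φ=45°, α=120°
  direction (-0.5000, 0.8660); cell (2,1); t to first gridline: x 1.4400, y 0.6813 (then +2.0000 / +1.1547)
    (2,2) via y @ 0.6813
    (1,2) via x @ 1.4400
    (1,3) via y @ 1.8360
    (1,4) via y @ 2.9907
    (0,4) via x @ 3.4400  # hit
  → r_5 = 3.4400
beam 6: φ=90°, α=165°
  direction (-0.9659, 0.2588); cell (2,1); t to first gridline: x 0.7454, y 2.2796 (then +1.0353 / +3.8637)
    (1,1) via x @ 0.7454
    (0,1) via x @ 1.7807  # hit
  → r_6 = 1.7807
beam 7: φ=135°, α=210°
  direction (-0.8660, -0.5000); cell (2,1); t to first gridline: x 0.8314, y 0.8200 (then +1.1547 / +2.0000)
    (2,0) via y @ 0.8200  # hit
  → r_7 = 0.8200

ranges = [0.4734, 1.3252, 5.1800, 2.6814, 3.4400, 1.7807, 0.8200]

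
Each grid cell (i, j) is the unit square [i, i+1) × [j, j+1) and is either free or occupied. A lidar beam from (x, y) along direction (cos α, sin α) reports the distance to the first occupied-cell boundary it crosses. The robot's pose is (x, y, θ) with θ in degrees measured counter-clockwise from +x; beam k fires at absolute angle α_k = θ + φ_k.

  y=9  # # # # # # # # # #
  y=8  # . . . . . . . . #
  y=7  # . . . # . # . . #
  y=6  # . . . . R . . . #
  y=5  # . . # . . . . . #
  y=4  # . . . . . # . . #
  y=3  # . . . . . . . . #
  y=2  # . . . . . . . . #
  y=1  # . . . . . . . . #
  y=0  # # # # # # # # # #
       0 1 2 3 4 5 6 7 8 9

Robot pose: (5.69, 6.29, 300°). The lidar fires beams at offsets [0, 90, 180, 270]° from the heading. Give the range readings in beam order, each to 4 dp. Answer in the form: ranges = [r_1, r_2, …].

beam 1: φ=0°, α=300°
  direction (0.5000, -0.8660); cell (5,6); t to first gridline: x 0.6200, y 0.3349 (then +2.0000 / +1.1547)
    (5,5) via y @ 0.3349
    (6,5) via x @ 0.6200
    (6,4) via y @ 1.4896  # hit
  → r_1 = 1.4896
beam 2: φ=90°, α=30°
  direction (0.8660, 0.5000); cell (5,6); t to first gridline: x 0.3580, y 1.4200 (then +1.1547 / +2.0000)
    (6,6) via x @ 0.3580
    (6,7) via y @ 1.4200  # hit
  → r_2 = 1.4200
beam 3: φ=180°, α=120°
  direction (-0.5000, 0.8660); cell (5,6); t to first gridline: x 1.3800, y 0.8198 (then +2.0000 / +1.1547)
    (5,7) via y @ 0.8198
    (4,7) via x @ 1.3800  # hit
  → r_3 = 1.3800
beam 4: φ=270°, α=210°
  direction (-0.8660, -0.5000); cell (5,6); t to first gridline: x 0.7967, y 0.5800 (then +1.1547 / +2.0000)
    (5,5) via y @ 0.5800
    (4,5) via x @ 0.7967
    (3,5) via x @ 1.9514  # hit
  → r_4 = 1.9514

ranges = [1.4896, 1.4200, 1.3800, 1.9514]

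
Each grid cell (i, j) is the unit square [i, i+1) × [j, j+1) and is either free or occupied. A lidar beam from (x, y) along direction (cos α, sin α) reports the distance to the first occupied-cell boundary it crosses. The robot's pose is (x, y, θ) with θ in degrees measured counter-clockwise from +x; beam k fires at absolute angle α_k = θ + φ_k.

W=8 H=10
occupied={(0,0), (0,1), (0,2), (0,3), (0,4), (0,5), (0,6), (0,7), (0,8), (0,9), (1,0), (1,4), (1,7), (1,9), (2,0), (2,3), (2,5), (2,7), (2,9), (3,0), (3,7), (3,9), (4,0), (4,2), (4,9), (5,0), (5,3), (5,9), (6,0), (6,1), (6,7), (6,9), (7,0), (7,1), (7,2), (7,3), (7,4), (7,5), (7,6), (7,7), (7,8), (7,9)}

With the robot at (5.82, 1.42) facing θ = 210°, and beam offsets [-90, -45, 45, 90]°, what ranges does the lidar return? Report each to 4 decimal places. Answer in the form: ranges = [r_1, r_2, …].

ranges = [1.6400, 4.9900, 0.4348, 0.3600]

beam 1: φ=-90°, α=120°
  direction (-0.5000, 0.8660); cell (5,1); t to first gridline: x 1.6400, y 0.6697 (then +2.0000 / +1.1547)
    (5,2) via y @ 0.6697
    (4,2) via x @ 1.6400  # hit
  → r_1 = 1.6400
beam 2: φ=-45°, α=165°
  direction (-0.9659, 0.2588); cell (5,1); t to first gridline: x 0.8489, y 2.2409 (then +1.0353 / +3.8637)
    (4,1) via x @ 0.8489
    (3,1) via x @ 1.8842
    (3,2) via y @ 2.2409
    (2,2) via x @ 2.9195
    (1,2) via x @ 3.9548
    (0,2) via x @ 4.9900  # hit
  → r_2 = 4.9900
beam 3: φ=45°, α=255°
  direction (-0.2588, -0.9659); cell (5,1); t to first gridline: x 3.1682, y 0.4348 (then +3.8637 / +1.0353)
    (5,0) via y @ 0.4348  # hit
  → r_3 = 0.4348
beam 4: φ=90°, α=300°
  direction (0.5000, -0.8660); cell (5,1); t to first gridline: x 0.3600, y 0.4850 (then +2.0000 / +1.1547)
    (6,1) via x @ 0.3600  # hit
  → r_4 = 0.3600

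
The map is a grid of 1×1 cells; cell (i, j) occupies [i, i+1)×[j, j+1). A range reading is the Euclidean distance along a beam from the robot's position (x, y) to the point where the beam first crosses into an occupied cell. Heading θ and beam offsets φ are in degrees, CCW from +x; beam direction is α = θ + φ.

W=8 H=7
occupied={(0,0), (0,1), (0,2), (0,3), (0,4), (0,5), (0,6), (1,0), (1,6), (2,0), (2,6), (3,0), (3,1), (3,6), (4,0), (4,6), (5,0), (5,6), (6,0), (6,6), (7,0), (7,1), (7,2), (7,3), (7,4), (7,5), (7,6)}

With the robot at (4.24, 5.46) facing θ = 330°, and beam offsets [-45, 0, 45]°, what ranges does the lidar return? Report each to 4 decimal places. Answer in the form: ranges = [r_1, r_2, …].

beam 1: φ=-45°, α=285°
  d=(0.2588,-0.9659)  start (4,5)  tX=2.9364 tY=0.4762  stride 1/|dx|=3.8637 1/|dy|=1.0353
    cross y-line → (4,4), t=0.4762
    cross y-line → (4,3), t=1.5115
    cross y-line → (4,2), t=2.5468
    cross x-line → (5,2), t=2.9364
    cross y-line → (5,1), t=3.5821
    cross y-line → (5,0), t=4.6173 (wall)
  → r_1 = 4.6173
beam 2: φ=0°, α=330°
  d=(0.8660,-0.5000)  start (4,5)  tX=0.8776 tY=0.9200  stride 1/|dx|=1.1547 1/|dy|=2.0000
    cross x-line → (5,5), t=0.8776
    cross y-line → (5,4), t=0.9200
    cross x-line → (6,4), t=2.0323
    cross y-line → (6,3), t=2.9200
    cross x-line → (7,3), t=3.1870 (wall)
  → r_2 = 3.1870
beam 3: φ=45°, α=15°
  d=(0.9659,0.2588)  start (4,5)  tX=0.7868 tY=2.0864  stride 1/|dx|=1.0353 1/|dy|=3.8637
    cross x-line → (5,5), t=0.7868
    cross x-line → (6,5), t=1.8221
    cross y-line → (6,6), t=2.0864 (wall)
  → r_3 = 2.0864

ranges = [4.6173, 3.1870, 2.0864]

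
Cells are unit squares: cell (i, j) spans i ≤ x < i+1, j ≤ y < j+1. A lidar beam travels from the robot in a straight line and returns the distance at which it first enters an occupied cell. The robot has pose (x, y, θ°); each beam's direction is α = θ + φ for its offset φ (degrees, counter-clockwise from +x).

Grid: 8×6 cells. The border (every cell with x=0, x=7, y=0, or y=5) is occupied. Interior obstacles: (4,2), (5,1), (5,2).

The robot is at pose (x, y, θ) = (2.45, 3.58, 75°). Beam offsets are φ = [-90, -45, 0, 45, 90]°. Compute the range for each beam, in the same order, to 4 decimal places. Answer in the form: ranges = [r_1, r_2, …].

beam 1: φ=-90°, α=345°
  direction (0.9659, -0.2588); cell (2,3); t to first gridline: x 0.5694, y 2.2409 (then +1.0353 / +3.8637)
    (3,3) via x @ 0.5694
    (4,3) via x @ 1.6047
    (4,2) via y @ 2.2409  # hit
  → r_1 = 2.2409
beam 2: φ=-45°, α=30°
  direction (0.8660, 0.5000); cell (2,3); t to first gridline: x 0.6351, y 0.8400 (then +1.1547 / +2.0000)
    (3,3) via x @ 0.6351
    (3,4) via y @ 0.8400
    (4,4) via x @ 1.7898
    (4,5) via y @ 2.8400  # hit
  → r_2 = 2.8400
beam 3: φ=0°, α=75°
  direction (0.2588, 0.9659); cell (2,3); t to first gridline: x 2.1250, y 0.4348 (then +3.8637 / +1.0353)
    (2,4) via y @ 0.4348
    (2,5) via y @ 1.4701  # hit
  → r_3 = 1.4701
beam 4: φ=45°, α=120°
  direction (-0.5000, 0.8660); cell (2,3); t to first gridline: x 0.9000, y 0.4850 (then +2.0000 / +1.1547)
    (2,4) via y @ 0.4850
    (1,4) via x @ 0.9000
    (1,5) via y @ 1.6397  # hit
  → r_4 = 1.6397
beam 5: φ=90°, α=165°
  direction (-0.9659, 0.2588); cell (2,3); t to first gridline: x 0.4659, y 1.6228 (then +1.0353 / +3.8637)
    (1,3) via x @ 0.4659
    (0,3) via x @ 1.5012  # hit
  → r_5 = 1.5012

ranges = [2.2409, 2.8400, 1.4701, 1.6397, 1.5012]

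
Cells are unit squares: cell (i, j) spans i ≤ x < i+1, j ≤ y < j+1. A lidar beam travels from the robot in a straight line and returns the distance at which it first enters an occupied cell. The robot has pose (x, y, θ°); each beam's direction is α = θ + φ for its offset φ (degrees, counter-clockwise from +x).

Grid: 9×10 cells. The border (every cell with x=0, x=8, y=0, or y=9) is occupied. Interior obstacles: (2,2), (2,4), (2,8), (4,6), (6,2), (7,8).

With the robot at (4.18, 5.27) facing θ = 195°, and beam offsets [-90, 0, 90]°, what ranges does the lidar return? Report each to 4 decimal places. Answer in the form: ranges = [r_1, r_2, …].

ranges = [3.8616, 1.2216, 4.4206]

beam 1: φ=-90°, α=105°
  cosα=-0.2588 sinα=0.9659 | (4,5) | tMaxX 0.6955 tMaxY 0.7558 | tΔX 3.8637 tΔY 1.0353
    t=0.6955 [x] (3,5)
    t=0.7558 [y] (3,6)
    t=1.7910 [y] (3,7)
    t=2.8263 [y] (3,8)
    t=3.8616 [y] (3,9) — stop
  → r_1 = 3.8616
beam 2: φ=0°, α=195°
  cosα=-0.9659 sinα=-0.2588 | (4,5) | tMaxX 0.1863 tMaxY 1.0432 | tΔX 1.0353 tΔY 3.8637
    t=0.1863 [x] (3,5)
    t=1.0432 [y] (3,4)
    t=1.2216 [x] (2,4) — stop
  → r_2 = 1.2216
beam 3: φ=90°, α=285°
  cosα=0.2588 sinα=-0.9659 | (4,5) | tMaxX 3.1682 tMaxY 0.2795 | tΔX 3.8637 tΔY 1.0353
    t=0.2795 [y] (4,4)
    t=1.3148 [y] (4,3)
    t=2.3501 [y] (4,2)
    t=3.1682 [x] (5,2)
    t=3.3854 [y] (5,1)
    t=4.4206 [y] (5,0) — stop
  → r_3 = 4.4206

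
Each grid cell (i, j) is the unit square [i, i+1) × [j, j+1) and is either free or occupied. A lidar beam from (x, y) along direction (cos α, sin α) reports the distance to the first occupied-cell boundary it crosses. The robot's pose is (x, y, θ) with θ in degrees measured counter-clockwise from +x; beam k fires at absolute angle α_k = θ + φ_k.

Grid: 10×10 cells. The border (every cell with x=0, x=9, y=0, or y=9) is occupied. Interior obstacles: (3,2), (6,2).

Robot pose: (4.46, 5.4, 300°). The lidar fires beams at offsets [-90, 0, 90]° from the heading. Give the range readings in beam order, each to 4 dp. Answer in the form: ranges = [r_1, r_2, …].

ranges = [3.9953, 3.0800, 5.2423]

beam 1: φ=-90°, α=210°
  dir = (cos 210°, sin 210°) = (-0.8660, -0.5000); from cell (4,5)
  next x-line at t=0.5312, next y-line at t=0.8000; Δt_x=1.1547, Δt_y=2.0000
    x: enter (3,5) at t=0.5312
    y: enter (3,4) at t=0.8000
    x: enter (2,4) at t=1.6859
    y: enter (2,3) at t=2.8000
    x: enter (1,3) at t=2.8406
    x: enter (0,3) at t=3.9953 ← occupied
  → r_1 = 3.9953
beam 2: φ=0°, α=300°
  dir = (cos 300°, sin 300°) = (0.5000, -0.8660); from cell (4,5)
  next x-line at t=1.0800, next y-line at t=0.4619; Δt_x=2.0000, Δt_y=1.1547
    y: enter (4,4) at t=0.4619
    x: enter (5,4) at t=1.0800
    y: enter (5,3) at t=1.6166
    y: enter (5,2) at t=2.7713
    x: enter (6,2) at t=3.0800 ← occupied
  → r_2 = 3.0800
beam 3: φ=90°, α=30°
  dir = (cos 30°, sin 30°) = (0.8660, 0.5000); from cell (4,5)
  next x-line at t=0.6235, next y-line at t=1.2000; Δt_x=1.1547, Δt_y=2.0000
    x: enter (5,5) at t=0.6235
    y: enter (5,6) at t=1.2000
    x: enter (6,6) at t=1.7782
    x: enter (7,6) at t=2.9329
    y: enter (7,7) at t=3.2000
    x: enter (8,7) at t=4.0876
    y: enter (8,8) at t=5.2000
    x: enter (9,8) at t=5.2423 ← occupied
  → r_3 = 5.2423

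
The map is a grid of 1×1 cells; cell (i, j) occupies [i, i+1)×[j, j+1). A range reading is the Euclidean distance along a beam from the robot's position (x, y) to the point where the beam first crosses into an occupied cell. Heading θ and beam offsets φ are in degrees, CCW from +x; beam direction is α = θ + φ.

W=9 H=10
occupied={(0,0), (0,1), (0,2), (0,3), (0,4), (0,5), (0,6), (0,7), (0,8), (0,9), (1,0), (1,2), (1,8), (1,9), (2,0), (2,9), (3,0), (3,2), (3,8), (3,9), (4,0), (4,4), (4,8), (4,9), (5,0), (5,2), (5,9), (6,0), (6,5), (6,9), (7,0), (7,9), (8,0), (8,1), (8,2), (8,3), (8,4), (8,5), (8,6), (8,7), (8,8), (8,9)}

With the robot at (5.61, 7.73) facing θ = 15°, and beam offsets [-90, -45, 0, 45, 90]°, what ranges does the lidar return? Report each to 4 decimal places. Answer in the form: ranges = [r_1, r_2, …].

ranges = [1.7910, 2.7597, 2.4743, 1.4665, 1.3148]

beam 1: φ=-90°, α=285°
  dir = (cos 285°, sin 285°) = (0.2588, -0.9659); from cell (5,7)
  next x-line at t=1.5068, next y-line at t=0.7558; Δt_x=3.8637, Δt_y=1.0353
    y: enter (5,6) at t=0.7558
    x: enter (6,6) at t=1.5068
    y: enter (6,5) at t=1.7910 ← occupied
  → r_1 = 1.7910
beam 2: φ=-45°, α=330°
  dir = (cos 330°, sin 330°) = (0.8660, -0.5000); from cell (5,7)
  next x-line at t=0.4503, next y-line at t=1.4600; Δt_x=1.1547, Δt_y=2.0000
    x: enter (6,7) at t=0.4503
    y: enter (6,6) at t=1.4600
    x: enter (7,6) at t=1.6050
    x: enter (8,6) at t=2.7597 ← occupied
  → r_2 = 2.7597
beam 3: φ=0°, α=15°
  dir = (cos 15°, sin 15°) = (0.9659, 0.2588); from cell (5,7)
  next x-line at t=0.4038, next y-line at t=1.0432; Δt_x=1.0353, Δt_y=3.8637
    x: enter (6,7) at t=0.4038
    y: enter (6,8) at t=1.0432
    x: enter (7,8) at t=1.4390
    x: enter (8,8) at t=2.4743 ← occupied
  → r_3 = 2.4743
beam 4: φ=45°, α=60°
  dir = (cos 60°, sin 60°) = (0.5000, 0.8660); from cell (5,7)
  next x-line at t=0.7800, next y-line at t=0.3118; Δt_x=2.0000, Δt_y=1.1547
    y: enter (5,8) at t=0.3118
    x: enter (6,8) at t=0.7800
    y: enter (6,9) at t=1.4665 ← occupied
  → r_4 = 1.4665
beam 5: φ=90°, α=105°
  dir = (cos 105°, sin 105°) = (-0.2588, 0.9659); from cell (5,7)
  next x-line at t=2.3569, next y-line at t=0.2795; Δt_x=3.8637, Δt_y=1.0353
    y: enter (5,8) at t=0.2795
    y: enter (5,9) at t=1.3148 ← occupied
  → r_5 = 1.3148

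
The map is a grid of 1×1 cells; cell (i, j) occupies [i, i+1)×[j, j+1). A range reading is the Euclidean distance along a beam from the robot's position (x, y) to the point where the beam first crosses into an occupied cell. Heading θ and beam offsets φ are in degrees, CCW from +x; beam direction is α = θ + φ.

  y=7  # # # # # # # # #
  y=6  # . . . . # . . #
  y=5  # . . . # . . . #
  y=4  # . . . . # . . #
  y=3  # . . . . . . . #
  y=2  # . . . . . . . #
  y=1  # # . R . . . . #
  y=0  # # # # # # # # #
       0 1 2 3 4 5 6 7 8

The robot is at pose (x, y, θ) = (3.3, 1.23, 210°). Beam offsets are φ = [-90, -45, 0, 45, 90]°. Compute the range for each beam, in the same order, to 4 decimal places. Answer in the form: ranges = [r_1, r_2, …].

beam 1: φ=-90°, α=120°
  dir = (cos 120°, sin 120°) = (-0.5000, 0.8660); from cell (3,1)
  next x-line at t=0.6000, next y-line at t=0.8891; Δt_x=2.0000, Δt_y=1.1547
    x: enter (2,1) at t=0.6000
    y: enter (2,2) at t=0.8891
    y: enter (2,3) at t=2.0438
    x: enter (1,3) at t=2.6000
    y: enter (1,4) at t=3.1985
    y: enter (1,5) at t=4.3532
    x: enter (0,5) at t=4.6000 ← occupied
  → r_1 = 4.6000
beam 2: φ=-45°, α=165°
  dir = (cos 165°, sin 165°) = (-0.9659, 0.2588); from cell (3,1)
  next x-line at t=0.3106, next y-line at t=2.9751; Δt_x=1.0353, Δt_y=3.8637
    x: enter (2,1) at t=0.3106
    x: enter (1,1) at t=1.3459 ← occupied
  → r_2 = 1.3459
beam 3: φ=0°, α=210°
  dir = (cos 210°, sin 210°) = (-0.8660, -0.5000); from cell (3,1)
  next x-line at t=0.3464, next y-line at t=0.4600; Δt_x=1.1547, Δt_y=2.0000
    x: enter (2,1) at t=0.3464
    y: enter (2,0) at t=0.4600 ← occupied
  → r_3 = 0.4600
beam 4: φ=45°, α=255°
  dir = (cos 255°, sin 255°) = (-0.2588, -0.9659); from cell (3,1)
  next x-line at t=1.1591, next y-line at t=0.2381; Δt_x=3.8637, Δt_y=1.0353
    y: enter (3,0) at t=0.2381 ← occupied
  → r_4 = 0.2381
beam 5: φ=90°, α=300°
  dir = (cos 300°, sin 300°) = (0.5000, -0.8660); from cell (3,1)
  next x-line at t=1.4000, next y-line at t=0.2656; Δt_x=2.0000, Δt_y=1.1547
    y: enter (3,0) at t=0.2656 ← occupied
  → r_5 = 0.2656

ranges = [4.6000, 1.3459, 0.4600, 0.2381, 0.2656]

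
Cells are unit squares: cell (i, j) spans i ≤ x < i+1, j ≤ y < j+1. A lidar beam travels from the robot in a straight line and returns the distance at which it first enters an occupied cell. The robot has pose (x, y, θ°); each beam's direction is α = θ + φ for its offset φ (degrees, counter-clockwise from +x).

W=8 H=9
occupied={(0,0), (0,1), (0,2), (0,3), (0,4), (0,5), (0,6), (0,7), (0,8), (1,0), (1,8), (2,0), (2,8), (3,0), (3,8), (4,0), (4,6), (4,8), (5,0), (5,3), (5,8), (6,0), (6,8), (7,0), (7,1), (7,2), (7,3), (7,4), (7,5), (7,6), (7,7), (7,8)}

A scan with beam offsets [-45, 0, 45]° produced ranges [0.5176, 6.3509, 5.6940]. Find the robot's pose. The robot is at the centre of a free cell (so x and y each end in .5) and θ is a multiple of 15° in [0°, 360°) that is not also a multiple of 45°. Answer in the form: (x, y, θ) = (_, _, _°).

Candidates: 40 free-cell centres × 16 headings = 640 poses. Raycast each; keep the one whose scan matches to 4 dp.
  (1.5, 6.5, 75°): beam 1 = 3.0000 ≠ 0.5176 ✗
  (3.5, 5.5, 330°): beam 1 = 4.6587 ≠ 0.5176 ✗
  (1.5, 5.5, 105°): beam 1 = 2.8868 ≠ 0.5176 ✗
  …
  (5.5, 6.5, 240°): r_1=0.5176, r_2=6.3509, r_3=5.6940 — all match ✓
No second candidate reproduces the full scan.

(x, y, θ) = (5.5, 6.5, 240°)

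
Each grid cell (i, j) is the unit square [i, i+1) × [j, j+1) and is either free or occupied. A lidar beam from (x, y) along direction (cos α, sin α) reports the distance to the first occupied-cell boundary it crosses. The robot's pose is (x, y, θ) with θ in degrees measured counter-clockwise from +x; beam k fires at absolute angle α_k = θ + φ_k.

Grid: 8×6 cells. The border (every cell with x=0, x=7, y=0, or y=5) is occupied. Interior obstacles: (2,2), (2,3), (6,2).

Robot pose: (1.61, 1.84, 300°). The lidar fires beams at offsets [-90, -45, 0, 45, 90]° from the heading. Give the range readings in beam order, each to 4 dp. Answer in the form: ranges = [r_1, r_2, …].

beam 1: φ=-90°, α=210°
  d=(-0.8660,-0.5000)  start (1,1)  tX=0.7044 tY=1.6800  stride 1/|dx|=1.1547 1/|dy|=2.0000
    cross x-line → (0,1), t=0.7044 (wall)
  → r_1 = 0.7044
beam 2: φ=-45°, α=255°
  d=(-0.2588,-0.9659)  start (1,1)  tX=2.3569 tY=0.8696  stride 1/|dx|=3.8637 1/|dy|=1.0353
    cross y-line → (1,0), t=0.8696 (wall)
  → r_2 = 0.8696
beam 3: φ=0°, α=300°
  d=(0.5000,-0.8660)  start (1,1)  tX=0.7800 tY=0.9699  stride 1/|dx|=2.0000 1/|dy|=1.1547
    cross x-line → (2,1), t=0.7800
    cross y-line → (2,0), t=0.9699 (wall)
  → r_3 = 0.9699
beam 4: φ=45°, α=345°
  d=(0.9659,-0.2588)  start (1,1)  tX=0.4038 tY=3.2455  stride 1/|dx|=1.0353 1/|dy|=3.8637
    cross x-line → (2,1), t=0.4038
    cross x-line → (3,1), t=1.4390
    cross x-line → (4,1), t=2.4743
    cross y-line → (4,0), t=3.2455 (wall)
  → r_4 = 3.2455
beam 5: φ=90°, α=30°
  d=(0.8660,0.5000)  start (1,1)  tX=0.4503 tY=0.3200  stride 1/|dx|=1.1547 1/|dy|=2.0000
    cross y-line → (1,2), t=0.3200
    cross x-line → (2,2), t=0.4503 (wall)
  → r_5 = 0.4503

ranges = [0.7044, 0.8696, 0.9699, 3.2455, 0.4503]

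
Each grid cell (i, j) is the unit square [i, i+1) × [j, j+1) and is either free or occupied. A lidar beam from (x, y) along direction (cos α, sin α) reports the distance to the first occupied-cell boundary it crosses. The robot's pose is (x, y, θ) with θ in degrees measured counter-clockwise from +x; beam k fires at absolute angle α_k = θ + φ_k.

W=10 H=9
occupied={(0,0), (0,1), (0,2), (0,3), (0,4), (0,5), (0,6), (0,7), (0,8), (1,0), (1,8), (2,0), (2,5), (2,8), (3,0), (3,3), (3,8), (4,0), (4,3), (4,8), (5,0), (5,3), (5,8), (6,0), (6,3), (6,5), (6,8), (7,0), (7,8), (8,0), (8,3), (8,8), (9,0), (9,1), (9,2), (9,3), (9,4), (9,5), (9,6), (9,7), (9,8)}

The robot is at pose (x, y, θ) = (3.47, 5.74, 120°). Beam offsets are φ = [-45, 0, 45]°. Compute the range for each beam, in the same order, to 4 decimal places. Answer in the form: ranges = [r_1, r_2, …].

ranges = [2.3397, 2.6096, 0.4866]

beam 1: φ=-45°, α=75°
  direction (0.2588, 0.9659); cell (3,5); t to first gridline: x 2.0478, y 0.2692 (then +3.8637 / +1.0353)
    (3,6) via y @ 0.2692
    (3,7) via y @ 1.3044
    (4,7) via x @ 2.0478
    (4,8) via y @ 2.3397  # hit
  → r_1 = 2.3397
beam 2: φ=0°, α=120°
  direction (-0.5000, 0.8660); cell (3,5); t to first gridline: x 0.9400, y 0.3002 (then +2.0000 / +1.1547)
    (3,6) via y @ 0.3002
    (2,6) via x @ 0.9400
    (2,7) via y @ 1.4549
    (2,8) via y @ 2.6096  # hit
  → r_2 = 2.6096
beam 3: φ=45°, α=165°
  direction (-0.9659, 0.2588); cell (3,5); t to first gridline: x 0.4866, y 1.0046 (then +1.0353 / +3.8637)
    (2,5) via x @ 0.4866  # hit
  → r_3 = 0.4866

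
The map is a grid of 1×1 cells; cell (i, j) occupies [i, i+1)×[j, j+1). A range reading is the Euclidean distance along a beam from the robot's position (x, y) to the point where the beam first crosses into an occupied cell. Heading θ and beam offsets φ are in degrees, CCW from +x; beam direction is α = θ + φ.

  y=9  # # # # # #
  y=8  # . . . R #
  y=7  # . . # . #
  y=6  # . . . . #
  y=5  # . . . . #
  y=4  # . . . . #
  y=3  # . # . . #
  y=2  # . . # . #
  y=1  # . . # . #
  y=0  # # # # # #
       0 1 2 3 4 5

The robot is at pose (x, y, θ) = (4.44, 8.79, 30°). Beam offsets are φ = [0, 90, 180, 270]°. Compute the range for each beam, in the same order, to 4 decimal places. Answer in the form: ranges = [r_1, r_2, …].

ranges = [0.4200, 0.2425, 1.5800, 1.1200]

beam 1: φ=0°, α=30°
  direction (0.8660, 0.5000); cell (4,8); t to first gridline: x 0.6466, y 0.4200 (then +1.1547 / +2.0000)
    (4,9) via y @ 0.4200  # hit
  → r_1 = 0.4200
beam 2: φ=90°, α=120°
  direction (-0.5000, 0.8660); cell (4,8); t to first gridline: x 0.8800, y 0.2425 (then +2.0000 / +1.1547)
    (4,9) via y @ 0.2425  # hit
  → r_2 = 0.2425
beam 3: φ=180°, α=210°
  direction (-0.8660, -0.5000); cell (4,8); t to first gridline: x 0.5081, y 1.5800 (then +1.1547 / +2.0000)
    (3,8) via x @ 0.5081
    (3,7) via y @ 1.5800  # hit
  → r_3 = 1.5800
beam 4: φ=270°, α=300°
  direction (0.5000, -0.8660); cell (4,8); t to first gridline: x 1.1200, y 0.9122 (then +2.0000 / +1.1547)
    (4,7) via y @ 0.9122
    (5,7) via x @ 1.1200  # hit
  → r_4 = 1.1200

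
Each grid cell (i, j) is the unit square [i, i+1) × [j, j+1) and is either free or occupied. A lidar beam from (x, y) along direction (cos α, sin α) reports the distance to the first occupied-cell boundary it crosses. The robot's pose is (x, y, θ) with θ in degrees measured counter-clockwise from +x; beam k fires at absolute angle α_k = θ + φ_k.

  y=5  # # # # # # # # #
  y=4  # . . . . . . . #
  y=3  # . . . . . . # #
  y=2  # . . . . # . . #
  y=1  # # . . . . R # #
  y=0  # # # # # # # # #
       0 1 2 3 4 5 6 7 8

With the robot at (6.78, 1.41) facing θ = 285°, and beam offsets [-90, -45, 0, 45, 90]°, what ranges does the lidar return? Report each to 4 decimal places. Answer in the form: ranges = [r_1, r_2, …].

beam 1: φ=-90°, α=195°
  direction (-0.9659, -0.2588); cell (6,1); t to first gridline: x 0.8075, y 1.5841 (then +1.0353 / +3.8637)
    (5,1) via x @ 0.8075
    (5,0) via y @ 1.5841  # hit
  → r_1 = 1.5841
beam 2: φ=-45°, α=240°
  direction (-0.5000, -0.8660); cell (6,1); t to first gridline: x 1.5600, y 0.4734 (then +2.0000 / +1.1547)
    (6,0) via y @ 0.4734  # hit
  → r_2 = 0.4734
beam 3: φ=0°, α=285°
  direction (0.2588, -0.9659); cell (6,1); t to first gridline: x 0.8500, y 0.4245 (then +3.8637 / +1.0353)
    (6,0) via y @ 0.4245  # hit
  → r_3 = 0.4245
beam 4: φ=45°, α=330°
  direction (0.8660, -0.5000); cell (6,1); t to first gridline: x 0.2540, y 0.8200 (then +1.1547 / +2.0000)
    (7,1) via x @ 0.2540  # hit
  → r_4 = 0.2540
beam 5: φ=90°, α=15°
  direction (0.9659, 0.2588); cell (6,1); t to first gridline: x 0.2278, y 2.2796 (then +1.0353 / +3.8637)
    (7,1) via x @ 0.2278  # hit
  → r_5 = 0.2278

ranges = [1.5841, 0.4734, 0.4245, 0.2540, 0.2278]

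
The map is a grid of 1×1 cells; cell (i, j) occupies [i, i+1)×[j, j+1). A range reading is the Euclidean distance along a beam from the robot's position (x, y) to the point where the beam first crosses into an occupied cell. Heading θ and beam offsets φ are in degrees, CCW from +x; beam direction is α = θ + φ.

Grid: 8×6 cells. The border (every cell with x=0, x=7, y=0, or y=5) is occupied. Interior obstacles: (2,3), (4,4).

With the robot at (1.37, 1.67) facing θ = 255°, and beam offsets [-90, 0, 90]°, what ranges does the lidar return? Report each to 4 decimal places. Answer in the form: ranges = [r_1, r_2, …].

ranges = [0.3831, 0.6936, 2.5887]

beam 1: φ=-90°, α=165°
  dir = (cos 165°, sin 165°) = (-0.9659, 0.2588); from cell (1,1)
  next x-line at t=0.3831, next y-line at t=1.2750; Δt_x=1.0353, Δt_y=3.8637
    x: enter (0,1) at t=0.3831 ← occupied
  → r_1 = 0.3831
beam 2: φ=0°, α=255°
  dir = (cos 255°, sin 255°) = (-0.2588, -0.9659); from cell (1,1)
  next x-line at t=1.4296, next y-line at t=0.6936; Δt_x=3.8637, Δt_y=1.0353
    y: enter (1,0) at t=0.6936 ← occupied
  → r_2 = 0.6936
beam 3: φ=90°, α=345°
  dir = (cos 345°, sin 345°) = (0.9659, -0.2588); from cell (1,1)
  next x-line at t=0.6522, next y-line at t=2.5887; Δt_x=1.0353, Δt_y=3.8637
    x: enter (2,1) at t=0.6522
    x: enter (3,1) at t=1.6875
    y: enter (3,0) at t=2.5887 ← occupied
  → r_3 = 2.5887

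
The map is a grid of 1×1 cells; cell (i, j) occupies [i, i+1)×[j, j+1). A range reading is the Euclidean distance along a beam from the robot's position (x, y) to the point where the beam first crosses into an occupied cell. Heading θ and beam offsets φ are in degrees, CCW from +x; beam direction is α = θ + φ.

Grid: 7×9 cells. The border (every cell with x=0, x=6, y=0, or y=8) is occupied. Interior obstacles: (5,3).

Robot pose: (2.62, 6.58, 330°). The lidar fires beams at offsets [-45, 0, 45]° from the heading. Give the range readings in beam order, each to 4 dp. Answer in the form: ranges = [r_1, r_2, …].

ranges = [5.7768, 3.9029, 3.4992]

beam 1: φ=-45°, α=285°
  dir = (cos 285°, sin 285°) = (0.2588, -0.9659); from cell (2,6)
  next x-line at t=1.4682, next y-line at t=0.6005; Δt_x=3.8637, Δt_y=1.0353
    y: enter (2,5) at t=0.6005
    x: enter (3,5) at t=1.4682
    y: enter (3,4) at t=1.6357
    y: enter (3,3) at t=2.6710
    y: enter (3,2) at t=3.7063
    y: enter (3,1) at t=4.7416
    x: enter (4,1) at t=5.3319
    y: enter (4,0) at t=5.7768 ← occupied
  → r_1 = 5.7768
beam 2: φ=0°, α=330°
  dir = (cos 330°, sin 330°) = (0.8660, -0.5000); from cell (2,6)
  next x-line at t=0.4388, next y-line at t=1.1600; Δt_x=1.1547, Δt_y=2.0000
    x: enter (3,6) at t=0.4388
    y: enter (3,5) at t=1.1600
    x: enter (4,5) at t=1.5935
    x: enter (5,5) at t=2.7482
    y: enter (5,4) at t=3.1600
    x: enter (6,4) at t=3.9029 ← occupied
  → r_2 = 3.9029
beam 3: φ=45°, α=15°
  dir = (cos 15°, sin 15°) = (0.9659, 0.2588); from cell (2,6)
  next x-line at t=0.3934, next y-line at t=1.6228; Δt_x=1.0353, Δt_y=3.8637
    x: enter (3,6) at t=0.3934
    x: enter (4,6) at t=1.4287
    y: enter (4,7) at t=1.6228
    x: enter (5,7) at t=2.4640
    x: enter (6,7) at t=3.4992 ← occupied
  → r_3 = 3.4992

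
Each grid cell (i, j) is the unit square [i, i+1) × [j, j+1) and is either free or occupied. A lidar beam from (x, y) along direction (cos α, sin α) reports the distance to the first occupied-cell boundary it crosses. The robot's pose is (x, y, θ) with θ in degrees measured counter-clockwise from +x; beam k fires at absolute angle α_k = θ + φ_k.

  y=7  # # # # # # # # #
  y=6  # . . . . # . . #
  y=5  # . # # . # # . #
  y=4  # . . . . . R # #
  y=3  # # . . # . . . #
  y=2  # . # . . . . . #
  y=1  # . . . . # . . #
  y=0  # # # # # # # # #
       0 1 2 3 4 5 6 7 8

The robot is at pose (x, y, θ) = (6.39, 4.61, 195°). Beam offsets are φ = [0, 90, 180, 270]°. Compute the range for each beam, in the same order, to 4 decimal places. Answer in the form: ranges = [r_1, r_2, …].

beam 1: φ=0°, α=195°
  direction (-0.9659, -0.2588); cell (6,4); t to first gridline: x 0.4038, y 2.3569 (then +1.0353 / +3.8637)
    (5,4) via x @ 0.4038
    (4,4) via x @ 1.4390
    (4,3) via y @ 2.3569  # hit
  → r_1 = 2.3569
beam 2: φ=90°, α=285°
  direction (0.2588, -0.9659); cell (6,4); t to first gridline: x 2.3569, y 0.6315 (then +3.8637 / +1.0353)
    (6,3) via y @ 0.6315
    (6,2) via y @ 1.6668
    (7,2) via x @ 2.3569
    (7,1) via y @ 2.7021
    (7,0) via y @ 3.7373  # hit
  → r_2 = 3.7373
beam 3: φ=180°, α=15°
  direction (0.9659, 0.2588); cell (6,4); t to first gridline: x 0.6315, y 1.5068 (then +1.0353 / +3.8637)
    (7,4) via x @ 0.6315  # hit
  → r_3 = 0.6315
beam 4: φ=270°, α=105°
  direction (-0.2588, 0.9659); cell (6,4); t to first gridline: x 1.5068, y 0.4038 (then +3.8637 / +1.0353)
    (6,5) via y @ 0.4038  # hit
  → r_4 = 0.4038

ranges = [2.3569, 3.7373, 0.6315, 0.4038]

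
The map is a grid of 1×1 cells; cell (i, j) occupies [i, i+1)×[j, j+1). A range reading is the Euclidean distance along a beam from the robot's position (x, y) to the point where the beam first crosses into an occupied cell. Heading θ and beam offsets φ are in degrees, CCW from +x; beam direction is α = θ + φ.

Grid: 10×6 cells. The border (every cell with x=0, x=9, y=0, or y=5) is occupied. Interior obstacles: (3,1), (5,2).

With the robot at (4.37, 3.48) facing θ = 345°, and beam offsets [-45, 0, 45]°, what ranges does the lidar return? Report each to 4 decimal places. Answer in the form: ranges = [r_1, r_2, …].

ranges = [1.2600, 4.7933, 3.0400]

beam 1: φ=-45°, α=300°
  d=(0.5000,-0.8660)  start (4,3)  tX=1.2600 tY=0.5543  stride 1/|dx|=2.0000 1/|dy|=1.1547
    cross y-line → (4,2), t=0.5543
    cross x-line → (5,2), t=1.2600 (wall)
  → r_1 = 1.2600
beam 2: φ=0°, α=345°
  d=(0.9659,-0.2588)  start (4,3)  tX=0.6522 tY=1.8546  stride 1/|dx|=1.0353 1/|dy|=3.8637
    cross x-line → (5,3), t=0.6522
    cross x-line → (6,3), t=1.6875
    cross y-line → (6,2), t=1.8546
    cross x-line → (7,2), t=2.7228
    cross x-line → (8,2), t=3.7581
    cross x-line → (9,2), t=4.7933 (wall)
  → r_2 = 4.7933
beam 3: φ=45°, α=30°
  d=(0.8660,0.5000)  start (4,3)  tX=0.7275 tY=1.0400  stride 1/|dx|=1.1547 1/|dy|=2.0000
    cross x-line → (5,3), t=0.7275
    cross y-line → (5,4), t=1.0400
    cross x-line → (6,4), t=1.8822
    cross x-line → (7,4), t=3.0369
    cross y-line → (7,5), t=3.0400 (wall)
  → r_3 = 3.0400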